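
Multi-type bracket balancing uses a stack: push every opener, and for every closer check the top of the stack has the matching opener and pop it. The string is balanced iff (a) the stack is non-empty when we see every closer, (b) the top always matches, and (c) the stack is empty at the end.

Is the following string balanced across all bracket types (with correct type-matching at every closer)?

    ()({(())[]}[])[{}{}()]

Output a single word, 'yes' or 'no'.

Answer: yes

Derivation:
pos 0: push '('; stack = (
pos 1: ')' matches '('; pop; stack = (empty)
pos 2: push '('; stack = (
pos 3: push '{'; stack = ({
pos 4: push '('; stack = ({(
pos 5: push '('; stack = ({((
pos 6: ')' matches '('; pop; stack = ({(
pos 7: ')' matches '('; pop; stack = ({
pos 8: push '['; stack = ({[
pos 9: ']' matches '['; pop; stack = ({
pos 10: '}' matches '{'; pop; stack = (
pos 11: push '['; stack = ([
pos 12: ']' matches '['; pop; stack = (
pos 13: ')' matches '('; pop; stack = (empty)
pos 14: push '['; stack = [
pos 15: push '{'; stack = [{
pos 16: '}' matches '{'; pop; stack = [
pos 17: push '{'; stack = [{
pos 18: '}' matches '{'; pop; stack = [
pos 19: push '('; stack = [(
pos 20: ')' matches '('; pop; stack = [
pos 21: ']' matches '['; pop; stack = (empty)
end: stack empty → VALID
Verdict: properly nested → yes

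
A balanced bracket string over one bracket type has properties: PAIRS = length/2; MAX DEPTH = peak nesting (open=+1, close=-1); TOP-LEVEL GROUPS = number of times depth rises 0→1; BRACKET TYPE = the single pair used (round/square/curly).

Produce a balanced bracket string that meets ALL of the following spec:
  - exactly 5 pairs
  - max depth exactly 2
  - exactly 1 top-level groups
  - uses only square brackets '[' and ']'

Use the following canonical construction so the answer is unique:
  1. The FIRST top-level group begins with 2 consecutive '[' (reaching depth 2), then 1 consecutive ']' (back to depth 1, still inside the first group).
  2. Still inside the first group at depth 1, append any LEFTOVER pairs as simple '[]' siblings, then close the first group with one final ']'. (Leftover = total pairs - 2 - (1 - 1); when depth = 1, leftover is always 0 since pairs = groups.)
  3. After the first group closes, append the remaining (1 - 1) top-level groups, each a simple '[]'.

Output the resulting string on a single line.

Answer: [[][][][]]

Derivation:
Spec: pairs=5 depth=2 groups=1
Leftover pairs = 5 - 2 - (1-1) = 3
First group: deep chain of depth 2 + 3 sibling pairs
Remaining 0 groups: simple '[]' each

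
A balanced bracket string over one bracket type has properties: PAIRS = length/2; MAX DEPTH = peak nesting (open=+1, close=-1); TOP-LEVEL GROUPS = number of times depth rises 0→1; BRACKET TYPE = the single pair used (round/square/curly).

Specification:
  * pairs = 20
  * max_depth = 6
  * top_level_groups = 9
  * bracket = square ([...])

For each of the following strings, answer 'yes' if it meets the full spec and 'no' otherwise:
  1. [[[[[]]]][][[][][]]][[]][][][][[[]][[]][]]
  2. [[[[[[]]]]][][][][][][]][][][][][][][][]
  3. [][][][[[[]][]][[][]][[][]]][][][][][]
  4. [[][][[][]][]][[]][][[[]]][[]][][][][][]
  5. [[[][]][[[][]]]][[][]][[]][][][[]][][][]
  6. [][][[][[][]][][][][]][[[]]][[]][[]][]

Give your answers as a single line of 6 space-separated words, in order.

String 1 '[[[[[]]]][][[][][]]][[]][][][][[[]][[]][]]': depth seq [1 2 3 4 5 4 3 2 1 2 1 2 3 2 3 2 3 2 1 0 1 2 1 0 1 0 1 0 1 0 1 2 3 2 1 2 3 2 1 2 1 0]
  -> pairs=21 depth=5 groups=6 -> no
String 2 '[[[[[[]]]]][][][][][][]][][][][][][][][]': depth seq [1 2 3 4 5 6 5 4 3 2 1 2 1 2 1 2 1 2 1 2 1 2 1 0 1 0 1 0 1 0 1 0 1 0 1 0 1 0 1 0]
  -> pairs=20 depth=6 groups=9 -> yes
String 3 '[][][][[[[]][]][[][]][[][]]][][][][][]': depth seq [1 0 1 0 1 0 1 2 3 4 3 2 3 2 1 2 3 2 3 2 1 2 3 2 3 2 1 0 1 0 1 0 1 0 1 0 1 0]
  -> pairs=19 depth=4 groups=9 -> no
String 4 '[[][][[][]][]][[]][][[[]]][[]][][][][][]': depth seq [1 2 1 2 1 2 3 2 3 2 1 2 1 0 1 2 1 0 1 0 1 2 3 2 1 0 1 2 1 0 1 0 1 0 1 0 1 0 1 0]
  -> pairs=20 depth=3 groups=10 -> no
String 5 '[[[][]][[[][]]]][[][]][[]][][][[]][][][]': depth seq [1 2 3 2 3 2 1 2 3 4 3 4 3 2 1 0 1 2 1 2 1 0 1 2 1 0 1 0 1 0 1 2 1 0 1 0 1 0 1 0]
  -> pairs=20 depth=4 groups=9 -> no
String 6 '[][][[][[][]][][][][]][[[]]][[]][[]][]': depth seq [1 0 1 0 1 2 1 2 3 2 3 2 1 2 1 2 1 2 1 2 1 0 1 2 3 2 1 0 1 2 1 0 1 2 1 0 1 0]
  -> pairs=19 depth=3 groups=7 -> no

Answer: no yes no no no no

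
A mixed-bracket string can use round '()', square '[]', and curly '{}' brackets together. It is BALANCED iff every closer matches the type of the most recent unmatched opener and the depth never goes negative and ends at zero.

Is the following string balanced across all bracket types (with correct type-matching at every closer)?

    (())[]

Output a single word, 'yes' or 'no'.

pos 0: push '('; stack = (
pos 1: push '('; stack = ((
pos 2: ')' matches '('; pop; stack = (
pos 3: ')' matches '('; pop; stack = (empty)
pos 4: push '['; stack = [
pos 5: ']' matches '['; pop; stack = (empty)
end: stack empty → VALID
Verdict: properly nested → yes

Answer: yes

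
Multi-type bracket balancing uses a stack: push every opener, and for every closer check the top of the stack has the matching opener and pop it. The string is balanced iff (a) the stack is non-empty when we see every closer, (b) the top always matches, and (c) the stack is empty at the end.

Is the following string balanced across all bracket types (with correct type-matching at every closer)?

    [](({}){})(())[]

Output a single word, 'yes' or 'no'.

Answer: yes

Derivation:
pos 0: push '['; stack = [
pos 1: ']' matches '['; pop; stack = (empty)
pos 2: push '('; stack = (
pos 3: push '('; stack = ((
pos 4: push '{'; stack = (({
pos 5: '}' matches '{'; pop; stack = ((
pos 6: ')' matches '('; pop; stack = (
pos 7: push '{'; stack = ({
pos 8: '}' matches '{'; pop; stack = (
pos 9: ')' matches '('; pop; stack = (empty)
pos 10: push '('; stack = (
pos 11: push '('; stack = ((
pos 12: ')' matches '('; pop; stack = (
pos 13: ')' matches '('; pop; stack = (empty)
pos 14: push '['; stack = [
pos 15: ']' matches '['; pop; stack = (empty)
end: stack empty → VALID
Verdict: properly nested → yes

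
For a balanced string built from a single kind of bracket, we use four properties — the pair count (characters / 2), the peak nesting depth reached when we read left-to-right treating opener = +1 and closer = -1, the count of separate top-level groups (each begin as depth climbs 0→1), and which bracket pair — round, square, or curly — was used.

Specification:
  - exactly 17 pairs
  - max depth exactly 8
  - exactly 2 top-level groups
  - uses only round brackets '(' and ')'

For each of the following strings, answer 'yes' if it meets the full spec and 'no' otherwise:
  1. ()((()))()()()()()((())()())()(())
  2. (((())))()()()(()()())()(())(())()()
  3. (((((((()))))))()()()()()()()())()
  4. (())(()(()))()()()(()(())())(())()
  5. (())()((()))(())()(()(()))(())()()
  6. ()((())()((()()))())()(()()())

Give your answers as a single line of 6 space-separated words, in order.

String 1 '()((()))()()()()()((())()())()(())': depth seq [1 0 1 2 3 2 1 0 1 0 1 0 1 0 1 0 1 0 1 2 3 2 1 2 1 2 1 0 1 0 1 2 1 0]
  -> pairs=17 depth=3 groups=10 -> no
String 2 '(((())))()()()(()()())()(())(())()()': depth seq [1 2 3 4 3 2 1 0 1 0 1 0 1 0 1 2 1 2 1 2 1 0 1 0 1 2 1 0 1 2 1 0 1 0 1 0]
  -> pairs=18 depth=4 groups=10 -> no
String 3 '(((((((()))))))()()()()()()()())()': depth seq [1 2 3 4 5 6 7 8 7 6 5 4 3 2 1 2 1 2 1 2 1 2 1 2 1 2 1 2 1 2 1 0 1 0]
  -> pairs=17 depth=8 groups=2 -> yes
String 4 '(())(()(()))()()()(()(())())(())()': depth seq [1 2 1 0 1 2 1 2 3 2 1 0 1 0 1 0 1 0 1 2 1 2 3 2 1 2 1 0 1 2 1 0 1 0]
  -> pairs=17 depth=3 groups=8 -> no
String 5 '(())()((()))(())()(()(()))(())()()': depth seq [1 2 1 0 1 0 1 2 3 2 1 0 1 2 1 0 1 0 1 2 1 2 3 2 1 0 1 2 1 0 1 0 1 0]
  -> pairs=17 depth=3 groups=9 -> no
String 6 '()((())()((()()))())()(()()())': depth seq [1 0 1 2 3 2 1 2 1 2 3 4 3 4 3 2 1 2 1 0 1 0 1 2 1 2 1 2 1 0]
  -> pairs=15 depth=4 groups=4 -> no

Answer: no no yes no no no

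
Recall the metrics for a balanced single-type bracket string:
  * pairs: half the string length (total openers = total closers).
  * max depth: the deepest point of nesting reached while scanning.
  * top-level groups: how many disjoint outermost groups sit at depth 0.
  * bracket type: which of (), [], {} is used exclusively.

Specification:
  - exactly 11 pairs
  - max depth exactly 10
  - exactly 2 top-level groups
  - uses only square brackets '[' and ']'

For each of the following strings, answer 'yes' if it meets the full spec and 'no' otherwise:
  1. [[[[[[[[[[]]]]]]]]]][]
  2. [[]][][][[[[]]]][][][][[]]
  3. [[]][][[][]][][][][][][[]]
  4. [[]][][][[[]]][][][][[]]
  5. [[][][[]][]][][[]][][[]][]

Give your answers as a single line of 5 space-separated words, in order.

Answer: yes no no no no

Derivation:
String 1 '[[[[[[[[[[]]]]]]]]]][]': depth seq [1 2 3 4 5 6 7 8 9 10 9 8 7 6 5 4 3 2 1 0 1 0]
  -> pairs=11 depth=10 groups=2 -> yes
String 2 '[[]][][][[[[]]]][][][][[]]': depth seq [1 2 1 0 1 0 1 0 1 2 3 4 3 2 1 0 1 0 1 0 1 0 1 2 1 0]
  -> pairs=13 depth=4 groups=8 -> no
String 3 '[[]][][[][]][][][][][][[]]': depth seq [1 2 1 0 1 0 1 2 1 2 1 0 1 0 1 0 1 0 1 0 1 0 1 2 1 0]
  -> pairs=13 depth=2 groups=9 -> no
String 4 '[[]][][][[[]]][][][][[]]': depth seq [1 2 1 0 1 0 1 0 1 2 3 2 1 0 1 0 1 0 1 0 1 2 1 0]
  -> pairs=12 depth=3 groups=8 -> no
String 5 '[[][][[]][]][][[]][][[]][]': depth seq [1 2 1 2 1 2 3 2 1 2 1 0 1 0 1 2 1 0 1 0 1 2 1 0 1 0]
  -> pairs=13 depth=3 groups=6 -> no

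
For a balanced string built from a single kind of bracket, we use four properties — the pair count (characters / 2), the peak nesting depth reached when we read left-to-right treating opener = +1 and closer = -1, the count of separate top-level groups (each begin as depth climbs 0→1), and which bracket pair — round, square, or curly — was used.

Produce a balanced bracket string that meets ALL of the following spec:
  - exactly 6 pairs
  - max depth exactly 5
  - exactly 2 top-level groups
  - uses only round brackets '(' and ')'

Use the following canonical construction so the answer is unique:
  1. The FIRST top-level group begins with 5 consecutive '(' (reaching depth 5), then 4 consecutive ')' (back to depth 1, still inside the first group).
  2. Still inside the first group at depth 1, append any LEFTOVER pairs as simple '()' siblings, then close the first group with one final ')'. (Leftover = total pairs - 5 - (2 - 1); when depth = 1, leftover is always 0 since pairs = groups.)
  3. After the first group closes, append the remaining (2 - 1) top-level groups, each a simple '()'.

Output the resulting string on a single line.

Spec: pairs=6 depth=5 groups=2
Leftover pairs = 6 - 5 - (2-1) = 0
First group: deep chain of depth 5 + 0 sibling pairs
Remaining 1 groups: simple '()' each

Answer: ((((()))))()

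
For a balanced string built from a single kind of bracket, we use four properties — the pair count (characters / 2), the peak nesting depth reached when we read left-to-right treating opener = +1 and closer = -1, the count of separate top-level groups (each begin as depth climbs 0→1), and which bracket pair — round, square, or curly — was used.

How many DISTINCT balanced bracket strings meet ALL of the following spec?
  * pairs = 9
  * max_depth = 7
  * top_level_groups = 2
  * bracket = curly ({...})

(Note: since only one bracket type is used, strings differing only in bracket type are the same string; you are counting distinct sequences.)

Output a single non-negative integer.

Spec: pairs=9 depth=7 groups=2
Count(depth <= 7) = 1428
Count(depth <= 6) = 1404
Count(depth == 7) = 1428 - 1404 = 24

Answer: 24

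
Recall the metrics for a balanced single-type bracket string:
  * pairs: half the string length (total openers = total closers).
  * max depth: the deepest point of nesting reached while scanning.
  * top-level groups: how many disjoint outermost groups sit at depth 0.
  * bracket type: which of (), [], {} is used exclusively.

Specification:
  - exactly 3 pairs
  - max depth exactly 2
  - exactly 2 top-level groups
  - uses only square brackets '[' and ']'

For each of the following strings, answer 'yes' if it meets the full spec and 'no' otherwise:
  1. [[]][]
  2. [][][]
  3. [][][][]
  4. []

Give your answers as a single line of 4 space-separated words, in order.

Answer: yes no no no

Derivation:
String 1 '[[]][]': depth seq [1 2 1 0 1 0]
  -> pairs=3 depth=2 groups=2 -> yes
String 2 '[][][]': depth seq [1 0 1 0 1 0]
  -> pairs=3 depth=1 groups=3 -> no
String 3 '[][][][]': depth seq [1 0 1 0 1 0 1 0]
  -> pairs=4 depth=1 groups=4 -> no
String 4 '[]': depth seq [1 0]
  -> pairs=1 depth=1 groups=1 -> no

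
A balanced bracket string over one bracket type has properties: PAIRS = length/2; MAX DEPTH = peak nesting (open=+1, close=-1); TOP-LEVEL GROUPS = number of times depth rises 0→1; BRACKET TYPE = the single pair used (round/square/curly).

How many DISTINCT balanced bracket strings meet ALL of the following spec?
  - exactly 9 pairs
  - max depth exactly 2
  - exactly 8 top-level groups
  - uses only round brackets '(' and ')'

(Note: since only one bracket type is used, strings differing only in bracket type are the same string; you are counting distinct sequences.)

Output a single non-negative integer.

Answer: 8

Derivation:
Spec: pairs=9 depth=2 groups=8
Count(depth <= 2) = 8
Count(depth <= 1) = 0
Count(depth == 2) = 8 - 0 = 8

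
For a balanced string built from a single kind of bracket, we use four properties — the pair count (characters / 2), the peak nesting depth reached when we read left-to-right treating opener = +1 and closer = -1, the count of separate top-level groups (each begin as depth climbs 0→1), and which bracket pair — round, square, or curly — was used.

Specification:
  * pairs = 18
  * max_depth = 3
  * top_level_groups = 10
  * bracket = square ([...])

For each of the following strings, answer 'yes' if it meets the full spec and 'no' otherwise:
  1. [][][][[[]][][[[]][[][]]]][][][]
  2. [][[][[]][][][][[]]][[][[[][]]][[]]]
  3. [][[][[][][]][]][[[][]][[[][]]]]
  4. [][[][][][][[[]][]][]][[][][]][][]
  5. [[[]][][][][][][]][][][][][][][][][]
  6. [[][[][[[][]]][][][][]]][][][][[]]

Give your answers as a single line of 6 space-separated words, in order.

String 1 '[][][][[[]][][[[]][[][]]]][][][]': depth seq [1 0 1 0 1 0 1 2 3 2 1 2 1 2 3 4 3 2 3 4 3 4 3 2 1 0 1 0 1 0 1 0]
  -> pairs=16 depth=4 groups=7 -> no
String 2 '[][[][[]][][][][[]]][[][[[][]]][[]]]': depth seq [1 0 1 2 1 2 3 2 1 2 1 2 1 2 1 2 3 2 1 0 1 2 1 2 3 4 3 4 3 2 1 2 3 2 1 0]
  -> pairs=18 depth=4 groups=3 -> no
String 3 '[][[][[][][]][]][[[][]][[[][]]]]': depth seq [1 0 1 2 1 2 3 2 3 2 3 2 1 2 1 0 1 2 3 2 3 2 1 2 3 4 3 4 3 2 1 0]
  -> pairs=16 depth=4 groups=3 -> no
String 4 '[][[][][][][[[]][]][]][[][][]][][]': depth seq [1 0 1 2 1 2 1 2 1 2 1 2 3 4 3 2 3 2 1 2 1 0 1 2 1 2 1 2 1 0 1 0 1 0]
  -> pairs=17 depth=4 groups=5 -> no
String 5 '[[[]][][][][][][]][][][][][][][][][]': depth seq [1 2 3 2 1 2 1 2 1 2 1 2 1 2 1 2 1 0 1 0 1 0 1 0 1 0 1 0 1 0 1 0 1 0 1 0]
  -> pairs=18 depth=3 groups=10 -> yes
String 6 '[[][[][[[][]]][][][][]]][][][][[]]': depth seq [1 2 1 2 3 2 3 4 5 4 5 4 3 2 3 2 3 2 3 2 3 2 1 0 1 0 1 0 1 0 1 2 1 0]
  -> pairs=17 depth=5 groups=5 -> no

Answer: no no no no yes no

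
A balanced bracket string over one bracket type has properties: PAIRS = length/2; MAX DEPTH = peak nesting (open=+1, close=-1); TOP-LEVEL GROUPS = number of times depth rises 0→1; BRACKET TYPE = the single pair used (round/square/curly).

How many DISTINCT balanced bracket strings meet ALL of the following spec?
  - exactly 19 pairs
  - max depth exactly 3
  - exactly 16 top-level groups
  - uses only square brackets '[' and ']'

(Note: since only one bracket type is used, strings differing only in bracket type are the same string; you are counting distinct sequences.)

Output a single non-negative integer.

Spec: pairs=19 depth=3 groups=16
Count(depth <= 3) = 1104
Count(depth <= 2) = 816
Count(depth == 3) = 1104 - 816 = 288

Answer: 288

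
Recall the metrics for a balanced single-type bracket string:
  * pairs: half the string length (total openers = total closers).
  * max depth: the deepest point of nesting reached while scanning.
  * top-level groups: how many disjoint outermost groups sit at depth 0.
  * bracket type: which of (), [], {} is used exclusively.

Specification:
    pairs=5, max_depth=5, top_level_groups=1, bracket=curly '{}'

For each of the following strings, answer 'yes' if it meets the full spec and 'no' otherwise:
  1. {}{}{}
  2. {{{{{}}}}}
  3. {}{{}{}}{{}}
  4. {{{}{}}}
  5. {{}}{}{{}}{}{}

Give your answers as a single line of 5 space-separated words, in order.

String 1 '{}{}{}': depth seq [1 0 1 0 1 0]
  -> pairs=3 depth=1 groups=3 -> no
String 2 '{{{{{}}}}}': depth seq [1 2 3 4 5 4 3 2 1 0]
  -> pairs=5 depth=5 groups=1 -> yes
String 3 '{}{{}{}}{{}}': depth seq [1 0 1 2 1 2 1 0 1 2 1 0]
  -> pairs=6 depth=2 groups=3 -> no
String 4 '{{{}{}}}': depth seq [1 2 3 2 3 2 1 0]
  -> pairs=4 depth=3 groups=1 -> no
String 5 '{{}}{}{{}}{}{}': depth seq [1 2 1 0 1 0 1 2 1 0 1 0 1 0]
  -> pairs=7 depth=2 groups=5 -> no

Answer: no yes no no no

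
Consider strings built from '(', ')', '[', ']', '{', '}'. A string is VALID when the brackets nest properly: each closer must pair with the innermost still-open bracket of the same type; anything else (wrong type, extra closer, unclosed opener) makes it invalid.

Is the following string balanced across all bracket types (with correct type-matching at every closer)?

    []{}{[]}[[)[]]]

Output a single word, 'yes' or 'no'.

pos 0: push '['; stack = [
pos 1: ']' matches '['; pop; stack = (empty)
pos 2: push '{'; stack = {
pos 3: '}' matches '{'; pop; stack = (empty)
pos 4: push '{'; stack = {
pos 5: push '['; stack = {[
pos 6: ']' matches '['; pop; stack = {
pos 7: '}' matches '{'; pop; stack = (empty)
pos 8: push '['; stack = [
pos 9: push '['; stack = [[
pos 10: saw closer ')' but top of stack is '[' (expected ']') → INVALID
Verdict: type mismatch at position 10: ')' closes '[' → no

Answer: no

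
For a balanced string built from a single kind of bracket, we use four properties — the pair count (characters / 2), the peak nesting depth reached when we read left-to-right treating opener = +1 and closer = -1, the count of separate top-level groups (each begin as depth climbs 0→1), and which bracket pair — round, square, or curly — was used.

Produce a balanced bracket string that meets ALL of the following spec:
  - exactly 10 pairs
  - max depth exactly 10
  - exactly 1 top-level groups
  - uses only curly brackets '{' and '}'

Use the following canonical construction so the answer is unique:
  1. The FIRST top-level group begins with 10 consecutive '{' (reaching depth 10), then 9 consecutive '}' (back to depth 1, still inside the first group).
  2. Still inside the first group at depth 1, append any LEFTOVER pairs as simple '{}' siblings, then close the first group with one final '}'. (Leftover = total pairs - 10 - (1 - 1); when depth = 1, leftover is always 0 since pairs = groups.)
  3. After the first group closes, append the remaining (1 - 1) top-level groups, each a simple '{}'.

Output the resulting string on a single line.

Spec: pairs=10 depth=10 groups=1
Leftover pairs = 10 - 10 - (1-1) = 0
First group: deep chain of depth 10 + 0 sibling pairs
Remaining 0 groups: simple '{}' each

Answer: {{{{{{{{{{}}}}}}}}}}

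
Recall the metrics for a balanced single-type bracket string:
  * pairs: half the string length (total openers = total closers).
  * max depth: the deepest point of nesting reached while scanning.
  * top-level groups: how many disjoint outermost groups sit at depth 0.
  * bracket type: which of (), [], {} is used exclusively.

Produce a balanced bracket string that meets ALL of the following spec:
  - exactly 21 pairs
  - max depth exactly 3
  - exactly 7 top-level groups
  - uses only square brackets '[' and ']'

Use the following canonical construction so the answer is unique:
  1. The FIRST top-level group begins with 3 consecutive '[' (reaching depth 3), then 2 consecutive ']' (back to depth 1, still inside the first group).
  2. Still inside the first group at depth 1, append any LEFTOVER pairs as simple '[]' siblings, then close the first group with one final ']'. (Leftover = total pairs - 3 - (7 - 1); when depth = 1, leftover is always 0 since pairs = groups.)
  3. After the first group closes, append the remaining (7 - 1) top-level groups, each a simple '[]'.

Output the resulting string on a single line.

Answer: [[[]][][][][][][][][][][][][]][][][][][][]

Derivation:
Spec: pairs=21 depth=3 groups=7
Leftover pairs = 21 - 3 - (7-1) = 12
First group: deep chain of depth 3 + 12 sibling pairs
Remaining 6 groups: simple '[]' each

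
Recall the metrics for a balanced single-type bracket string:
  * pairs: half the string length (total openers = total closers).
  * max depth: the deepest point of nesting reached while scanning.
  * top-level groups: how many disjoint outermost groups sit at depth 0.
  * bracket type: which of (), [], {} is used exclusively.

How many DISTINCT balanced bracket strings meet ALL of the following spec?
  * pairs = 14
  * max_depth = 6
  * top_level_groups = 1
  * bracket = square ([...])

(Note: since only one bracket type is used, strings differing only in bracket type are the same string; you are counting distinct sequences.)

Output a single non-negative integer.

Spec: pairs=14 depth=6 groups=1
Count(depth <= 6) = 479779
Count(depth <= 5) = 265721
Count(depth == 6) = 479779 - 265721 = 214058

Answer: 214058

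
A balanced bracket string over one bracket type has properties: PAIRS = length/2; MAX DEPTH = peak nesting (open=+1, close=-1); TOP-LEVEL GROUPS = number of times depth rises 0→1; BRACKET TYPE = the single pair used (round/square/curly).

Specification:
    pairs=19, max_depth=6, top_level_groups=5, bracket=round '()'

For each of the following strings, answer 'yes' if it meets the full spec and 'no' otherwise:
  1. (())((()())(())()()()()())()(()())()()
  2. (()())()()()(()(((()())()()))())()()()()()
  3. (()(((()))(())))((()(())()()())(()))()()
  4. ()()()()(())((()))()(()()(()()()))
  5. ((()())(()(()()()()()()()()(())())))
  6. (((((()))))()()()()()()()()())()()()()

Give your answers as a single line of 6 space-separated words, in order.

Answer: no no no no no yes

Derivation:
String 1 '(())((()())(())()()()()())()(()())()()': depth seq [1 2 1 0 1 2 3 2 3 2 1 2 3 2 1 2 1 2 1 2 1 2 1 2 1 0 1 0 1 2 1 2 1 0 1 0 1 0]
  -> pairs=19 depth=3 groups=6 -> no
String 2 '(()())()()()(()(((()())()()))())()()()()()': depth seq [1 2 1 2 1 0 1 0 1 0 1 0 1 2 1 2 3 4 5 4 5 4 3 4 3 4 3 2 1 2 1 0 1 0 1 0 1 0 1 0 1 0]
  -> pairs=21 depth=5 groups=10 -> no
String 3 '(()(((()))(())))((()(())()()())(()))()()': depth seq [1 2 1 2 3 4 5 4 3 2 3 4 3 2 1 0 1 2 3 2 3 4 3 2 3 2 3 2 3 2 1 2 3 2 1 0 1 0 1 0]
  -> pairs=20 depth=5 groups=4 -> no
String 4 '()()()()(())((()))()(()()(()()()))': depth seq [1 0 1 0 1 0 1 0 1 2 1 0 1 2 3 2 1 0 1 0 1 2 1 2 1 2 3 2 3 2 3 2 1 0]
  -> pairs=17 depth=3 groups=8 -> no
String 5 '((()())(()(()()()()()()()()(())())))': depth seq [1 2 3 2 3 2 1 2 3 2 3 4 3 4 3 4 3 4 3 4 3 4 3 4 3 4 3 4 5 4 3 4 3 2 1 0]
  -> pairs=18 depth=5 groups=1 -> no
String 6 '(((((()))))()()()()()()()()())()()()()': depth seq [1 2 3 4 5 6 5 4 3 2 1 2 1 2 1 2 1 2 1 2 1 2 1 2 1 2 1 2 1 0 1 0 1 0 1 0 1 0]
  -> pairs=19 depth=6 groups=5 -> yes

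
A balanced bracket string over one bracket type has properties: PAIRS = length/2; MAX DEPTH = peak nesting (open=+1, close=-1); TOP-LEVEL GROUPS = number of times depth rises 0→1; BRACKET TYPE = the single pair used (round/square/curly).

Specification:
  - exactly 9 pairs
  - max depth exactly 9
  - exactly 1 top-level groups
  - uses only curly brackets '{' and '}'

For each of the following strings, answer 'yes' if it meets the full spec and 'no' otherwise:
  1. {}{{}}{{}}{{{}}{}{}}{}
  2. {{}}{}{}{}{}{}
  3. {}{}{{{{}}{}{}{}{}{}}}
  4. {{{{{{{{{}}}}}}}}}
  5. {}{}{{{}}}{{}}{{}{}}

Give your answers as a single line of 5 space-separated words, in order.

Answer: no no no yes no

Derivation:
String 1 '{}{{}}{{}}{{{}}{}{}}{}': depth seq [1 0 1 2 1 0 1 2 1 0 1 2 3 2 1 2 1 2 1 0 1 0]
  -> pairs=11 depth=3 groups=5 -> no
String 2 '{{}}{}{}{}{}{}': depth seq [1 2 1 0 1 0 1 0 1 0 1 0 1 0]
  -> pairs=7 depth=2 groups=6 -> no
String 3 '{}{}{{{{}}{}{}{}{}{}}}': depth seq [1 0 1 0 1 2 3 4 3 2 3 2 3 2 3 2 3 2 3 2 1 0]
  -> pairs=11 depth=4 groups=3 -> no
String 4 '{{{{{{{{{}}}}}}}}}': depth seq [1 2 3 4 5 6 7 8 9 8 7 6 5 4 3 2 1 0]
  -> pairs=9 depth=9 groups=1 -> yes
String 5 '{}{}{{{}}}{{}}{{}{}}': depth seq [1 0 1 0 1 2 3 2 1 0 1 2 1 0 1 2 1 2 1 0]
  -> pairs=10 depth=3 groups=5 -> no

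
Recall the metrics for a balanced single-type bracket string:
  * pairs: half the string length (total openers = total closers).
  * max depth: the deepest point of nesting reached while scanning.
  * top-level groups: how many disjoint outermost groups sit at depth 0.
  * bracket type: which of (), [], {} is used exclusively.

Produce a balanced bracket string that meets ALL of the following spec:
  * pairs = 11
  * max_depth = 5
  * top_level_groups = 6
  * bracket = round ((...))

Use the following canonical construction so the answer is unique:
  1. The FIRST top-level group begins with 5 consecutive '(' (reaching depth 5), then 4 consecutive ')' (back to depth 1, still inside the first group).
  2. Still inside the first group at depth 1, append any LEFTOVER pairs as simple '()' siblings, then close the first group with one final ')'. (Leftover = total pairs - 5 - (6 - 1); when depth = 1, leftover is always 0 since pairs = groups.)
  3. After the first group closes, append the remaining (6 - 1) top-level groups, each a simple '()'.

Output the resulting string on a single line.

Spec: pairs=11 depth=5 groups=6
Leftover pairs = 11 - 5 - (6-1) = 1
First group: deep chain of depth 5 + 1 sibling pairs
Remaining 5 groups: simple '()' each

Answer: ((((())))())()()()()()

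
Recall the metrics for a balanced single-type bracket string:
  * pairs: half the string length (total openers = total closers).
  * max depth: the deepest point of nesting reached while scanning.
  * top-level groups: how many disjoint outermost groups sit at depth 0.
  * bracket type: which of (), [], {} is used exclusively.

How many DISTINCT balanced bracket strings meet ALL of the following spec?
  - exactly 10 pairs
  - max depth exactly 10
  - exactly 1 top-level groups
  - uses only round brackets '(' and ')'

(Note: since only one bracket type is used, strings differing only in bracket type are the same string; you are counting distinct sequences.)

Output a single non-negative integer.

Spec: pairs=10 depth=10 groups=1
Count(depth <= 10) = 4862
Count(depth <= 9) = 4861
Count(depth == 10) = 4862 - 4861 = 1

Answer: 1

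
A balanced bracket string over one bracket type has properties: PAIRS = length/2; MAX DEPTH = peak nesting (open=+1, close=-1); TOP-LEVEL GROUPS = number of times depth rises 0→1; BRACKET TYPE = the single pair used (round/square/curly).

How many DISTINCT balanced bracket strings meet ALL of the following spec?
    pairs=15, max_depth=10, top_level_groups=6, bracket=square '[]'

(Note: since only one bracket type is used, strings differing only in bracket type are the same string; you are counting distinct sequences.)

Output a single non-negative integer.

Answer: 6

Derivation:
Spec: pairs=15 depth=10 groups=6
Count(depth <= 10) = 326876
Count(depth <= 9) = 326870
Count(depth == 10) = 326876 - 326870 = 6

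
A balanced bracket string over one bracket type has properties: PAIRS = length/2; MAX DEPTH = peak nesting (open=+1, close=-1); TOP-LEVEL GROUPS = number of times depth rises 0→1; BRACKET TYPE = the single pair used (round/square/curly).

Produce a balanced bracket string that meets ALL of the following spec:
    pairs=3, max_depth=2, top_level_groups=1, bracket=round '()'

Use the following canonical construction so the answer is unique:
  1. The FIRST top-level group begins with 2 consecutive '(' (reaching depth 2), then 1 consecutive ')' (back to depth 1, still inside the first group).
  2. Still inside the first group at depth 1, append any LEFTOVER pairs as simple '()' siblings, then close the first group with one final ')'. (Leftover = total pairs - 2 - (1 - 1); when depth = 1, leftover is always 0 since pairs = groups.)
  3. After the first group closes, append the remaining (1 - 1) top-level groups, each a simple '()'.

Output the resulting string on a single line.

Spec: pairs=3 depth=2 groups=1
Leftover pairs = 3 - 2 - (1-1) = 1
First group: deep chain of depth 2 + 1 sibling pairs
Remaining 0 groups: simple '()' each

Answer: (()())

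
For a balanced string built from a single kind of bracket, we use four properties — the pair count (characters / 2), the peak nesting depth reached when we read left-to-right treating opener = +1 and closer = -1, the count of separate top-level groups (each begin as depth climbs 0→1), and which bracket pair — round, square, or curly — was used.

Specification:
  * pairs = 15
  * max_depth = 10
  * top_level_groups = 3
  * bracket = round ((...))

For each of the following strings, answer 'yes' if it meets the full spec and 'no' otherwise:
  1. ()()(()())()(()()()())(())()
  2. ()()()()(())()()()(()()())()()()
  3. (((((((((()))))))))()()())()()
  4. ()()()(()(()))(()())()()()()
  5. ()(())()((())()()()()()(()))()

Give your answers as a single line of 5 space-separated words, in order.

String 1 '()()(()())()(()()()())(())()': depth seq [1 0 1 0 1 2 1 2 1 0 1 0 1 2 1 2 1 2 1 2 1 0 1 2 1 0 1 0]
  -> pairs=14 depth=2 groups=7 -> no
String 2 '()()()()(())()()()(()()())()()()': depth seq [1 0 1 0 1 0 1 0 1 2 1 0 1 0 1 0 1 0 1 2 1 2 1 2 1 0 1 0 1 0 1 0]
  -> pairs=16 depth=2 groups=12 -> no
String 3 '(((((((((()))))))))()()())()()': depth seq [1 2 3 4 5 6 7 8 9 10 9 8 7 6 5 4 3 2 1 2 1 2 1 2 1 0 1 0 1 0]
  -> pairs=15 depth=10 groups=3 -> yes
String 4 '()()()(()(()))(()())()()()()': depth seq [1 0 1 0 1 0 1 2 1 2 3 2 1 0 1 2 1 2 1 0 1 0 1 0 1 0 1 0]
  -> pairs=14 depth=3 groups=9 -> no
String 5 '()(())()((())()()()()()(()))()': depth seq [1 0 1 2 1 0 1 0 1 2 3 2 1 2 1 2 1 2 1 2 1 2 1 2 3 2 1 0 1 0]
  -> pairs=15 depth=3 groups=5 -> no

Answer: no no yes no no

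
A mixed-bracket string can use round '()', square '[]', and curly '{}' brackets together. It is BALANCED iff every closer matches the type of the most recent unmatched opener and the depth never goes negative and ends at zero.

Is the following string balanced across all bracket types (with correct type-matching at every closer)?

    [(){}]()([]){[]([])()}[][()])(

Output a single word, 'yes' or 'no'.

Answer: no

Derivation:
pos 0: push '['; stack = [
pos 1: push '('; stack = [(
pos 2: ')' matches '('; pop; stack = [
pos 3: push '{'; stack = [{
pos 4: '}' matches '{'; pop; stack = [
pos 5: ']' matches '['; pop; stack = (empty)
pos 6: push '('; stack = (
pos 7: ')' matches '('; pop; stack = (empty)
pos 8: push '('; stack = (
pos 9: push '['; stack = ([
pos 10: ']' matches '['; pop; stack = (
pos 11: ')' matches '('; pop; stack = (empty)
pos 12: push '{'; stack = {
pos 13: push '['; stack = {[
pos 14: ']' matches '['; pop; stack = {
pos 15: push '('; stack = {(
pos 16: push '['; stack = {([
pos 17: ']' matches '['; pop; stack = {(
pos 18: ')' matches '('; pop; stack = {
pos 19: push '('; stack = {(
pos 20: ')' matches '('; pop; stack = {
pos 21: '}' matches '{'; pop; stack = (empty)
pos 22: push '['; stack = [
pos 23: ']' matches '['; pop; stack = (empty)
pos 24: push '['; stack = [
pos 25: push '('; stack = [(
pos 26: ')' matches '('; pop; stack = [
pos 27: ']' matches '['; pop; stack = (empty)
pos 28: saw closer ')' but stack is empty → INVALID
Verdict: unmatched closer ')' at position 28 → no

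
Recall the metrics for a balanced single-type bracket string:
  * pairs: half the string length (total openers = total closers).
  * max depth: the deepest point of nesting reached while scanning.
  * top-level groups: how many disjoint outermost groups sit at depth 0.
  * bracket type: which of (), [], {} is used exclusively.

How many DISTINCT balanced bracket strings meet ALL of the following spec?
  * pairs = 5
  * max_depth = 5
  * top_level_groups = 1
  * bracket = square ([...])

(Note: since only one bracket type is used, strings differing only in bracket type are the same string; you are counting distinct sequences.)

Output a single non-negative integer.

Spec: pairs=5 depth=5 groups=1
Count(depth <= 5) = 14
Count(depth <= 4) = 13
Count(depth == 5) = 14 - 13 = 1

Answer: 1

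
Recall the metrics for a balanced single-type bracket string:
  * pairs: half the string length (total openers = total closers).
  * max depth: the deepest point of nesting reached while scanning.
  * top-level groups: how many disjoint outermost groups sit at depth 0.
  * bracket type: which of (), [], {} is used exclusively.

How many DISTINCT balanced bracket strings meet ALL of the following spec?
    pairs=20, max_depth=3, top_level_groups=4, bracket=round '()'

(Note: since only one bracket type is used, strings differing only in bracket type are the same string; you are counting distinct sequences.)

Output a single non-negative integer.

Spec: pairs=20 depth=3 groups=4
Count(depth <= 3) = 6909952
Count(depth <= 2) = 969
Count(depth == 3) = 6909952 - 969 = 6908983

Answer: 6908983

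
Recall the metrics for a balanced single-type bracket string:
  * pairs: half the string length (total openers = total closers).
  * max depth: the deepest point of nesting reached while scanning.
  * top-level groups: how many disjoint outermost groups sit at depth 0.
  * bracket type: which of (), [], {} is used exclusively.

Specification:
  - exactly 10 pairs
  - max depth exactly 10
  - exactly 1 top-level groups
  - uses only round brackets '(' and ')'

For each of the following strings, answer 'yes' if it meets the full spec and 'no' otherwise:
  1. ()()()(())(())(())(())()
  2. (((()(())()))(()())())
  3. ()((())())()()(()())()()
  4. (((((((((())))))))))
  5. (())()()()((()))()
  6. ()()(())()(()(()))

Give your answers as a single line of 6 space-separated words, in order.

String 1 '()()()(())(())(())(())()': depth seq [1 0 1 0 1 0 1 2 1 0 1 2 1 0 1 2 1 0 1 2 1 0 1 0]
  -> pairs=12 depth=2 groups=8 -> no
String 2 '(((()(())()))(()())())': depth seq [1 2 3 4 3 4 5 4 3 4 3 2 1 2 3 2 3 2 1 2 1 0]
  -> pairs=11 depth=5 groups=1 -> no
String 3 '()((())())()()(()())()()': depth seq [1 0 1 2 3 2 1 2 1 0 1 0 1 0 1 2 1 2 1 0 1 0 1 0]
  -> pairs=12 depth=3 groups=7 -> no
String 4 '(((((((((())))))))))': depth seq [1 2 3 4 5 6 7 8 9 10 9 8 7 6 5 4 3 2 1 0]
  -> pairs=10 depth=10 groups=1 -> yes
String 5 '(())()()()((()))()': depth seq [1 2 1 0 1 0 1 0 1 0 1 2 3 2 1 0 1 0]
  -> pairs=9 depth=3 groups=6 -> no
String 6 '()()(())()(()(()))': depth seq [1 0 1 0 1 2 1 0 1 0 1 2 1 2 3 2 1 0]
  -> pairs=9 depth=3 groups=5 -> no

Answer: no no no yes no no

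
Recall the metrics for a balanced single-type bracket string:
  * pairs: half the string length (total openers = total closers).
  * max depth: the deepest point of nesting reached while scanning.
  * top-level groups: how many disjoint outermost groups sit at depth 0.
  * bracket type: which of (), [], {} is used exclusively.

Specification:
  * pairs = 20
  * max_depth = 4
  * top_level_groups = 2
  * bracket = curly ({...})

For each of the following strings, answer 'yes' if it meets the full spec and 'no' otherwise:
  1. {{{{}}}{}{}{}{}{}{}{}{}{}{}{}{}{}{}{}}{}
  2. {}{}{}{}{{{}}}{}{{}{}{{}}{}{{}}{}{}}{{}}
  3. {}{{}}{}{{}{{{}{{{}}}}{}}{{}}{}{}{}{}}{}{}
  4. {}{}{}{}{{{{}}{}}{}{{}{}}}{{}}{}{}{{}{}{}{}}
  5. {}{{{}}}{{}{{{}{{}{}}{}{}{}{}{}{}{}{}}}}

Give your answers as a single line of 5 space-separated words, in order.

String 1 '{{{{}}}{}{}{}{}{}{}{}{}{}{}{}{}{}{}{}}{}': depth seq [1 2 3 4 3 2 1 2 1 2 1 2 1 2 1 2 1 2 1 2 1 2 1 2 1 2 1 2 1 2 1 2 1 2 1 2 1 0 1 0]
  -> pairs=20 depth=4 groups=2 -> yes
String 2 '{}{}{}{}{{{}}}{}{{}{}{{}}{}{{}}{}{}}{{}}': depth seq [1 0 1 0 1 0 1 0 1 2 3 2 1 0 1 0 1 2 1 2 1 2 3 2 1 2 1 2 3 2 1 2 1 2 1 0 1 2 1 0]
  -> pairs=20 depth=3 groups=8 -> no
String 3 '{}{{}}{}{{}{{{}{{{}}}}{}}{{}}{}{}{}{}}{}{}': depth seq [1 0 1 2 1 0 1 0 1 2 1 2 3 4 3 4 5 6 5 4 3 2 3 2 1 2 3 2 1 2 1 2 1 2 1 2 1 0 1 0 1 0]
  -> pairs=21 depth=6 groups=6 -> no
String 4 '{}{}{}{}{{{{}}{}}{}{{}{}}}{{}}{}{}{{}{}{}{}}': depth seq [1 0 1 0 1 0 1 0 1 2 3 4 3 2 3 2 1 2 1 2 3 2 3 2 1 0 1 2 1 0 1 0 1 0 1 2 1 2 1 2 1 2 1 0]
  -> pairs=22 depth=4 groups=9 -> no
String 5 '{}{{{}}}{{}{{{}{{}{}}{}{}{}{}{}{}{}{}}}}': depth seq [1 0 1 2 3 2 1 0 1 2 1 2 3 4 3 4 5 4 5 4 3 4 3 4 3 4 3 4 3 4 3 4 3 4 3 4 3 2 1 0]
  -> pairs=20 depth=5 groups=3 -> no

Answer: yes no no no no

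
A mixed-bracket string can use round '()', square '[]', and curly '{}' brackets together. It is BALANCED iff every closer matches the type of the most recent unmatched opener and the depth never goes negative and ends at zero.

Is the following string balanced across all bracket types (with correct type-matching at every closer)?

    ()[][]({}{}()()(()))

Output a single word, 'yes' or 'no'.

Answer: yes

Derivation:
pos 0: push '('; stack = (
pos 1: ')' matches '('; pop; stack = (empty)
pos 2: push '['; stack = [
pos 3: ']' matches '['; pop; stack = (empty)
pos 4: push '['; stack = [
pos 5: ']' matches '['; pop; stack = (empty)
pos 6: push '('; stack = (
pos 7: push '{'; stack = ({
pos 8: '}' matches '{'; pop; stack = (
pos 9: push '{'; stack = ({
pos 10: '}' matches '{'; pop; stack = (
pos 11: push '('; stack = ((
pos 12: ')' matches '('; pop; stack = (
pos 13: push '('; stack = ((
pos 14: ')' matches '('; pop; stack = (
pos 15: push '('; stack = ((
pos 16: push '('; stack = (((
pos 17: ')' matches '('; pop; stack = ((
pos 18: ')' matches '('; pop; stack = (
pos 19: ')' matches '('; pop; stack = (empty)
end: stack empty → VALID
Verdict: properly nested → yes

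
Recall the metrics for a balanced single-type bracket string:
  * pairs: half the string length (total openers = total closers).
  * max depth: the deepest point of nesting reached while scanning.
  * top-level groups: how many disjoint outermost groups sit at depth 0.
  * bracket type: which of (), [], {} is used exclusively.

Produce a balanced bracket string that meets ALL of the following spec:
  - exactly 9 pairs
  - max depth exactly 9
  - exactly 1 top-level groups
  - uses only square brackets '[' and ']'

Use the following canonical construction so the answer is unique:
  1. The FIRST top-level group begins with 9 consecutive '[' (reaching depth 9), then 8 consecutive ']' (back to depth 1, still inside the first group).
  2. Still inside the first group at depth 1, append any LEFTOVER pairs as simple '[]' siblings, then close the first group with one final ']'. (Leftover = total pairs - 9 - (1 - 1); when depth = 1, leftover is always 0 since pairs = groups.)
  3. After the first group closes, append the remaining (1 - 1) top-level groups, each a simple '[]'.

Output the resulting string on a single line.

Spec: pairs=9 depth=9 groups=1
Leftover pairs = 9 - 9 - (1-1) = 0
First group: deep chain of depth 9 + 0 sibling pairs
Remaining 0 groups: simple '[]' each

Answer: [[[[[[[[[]]]]]]]]]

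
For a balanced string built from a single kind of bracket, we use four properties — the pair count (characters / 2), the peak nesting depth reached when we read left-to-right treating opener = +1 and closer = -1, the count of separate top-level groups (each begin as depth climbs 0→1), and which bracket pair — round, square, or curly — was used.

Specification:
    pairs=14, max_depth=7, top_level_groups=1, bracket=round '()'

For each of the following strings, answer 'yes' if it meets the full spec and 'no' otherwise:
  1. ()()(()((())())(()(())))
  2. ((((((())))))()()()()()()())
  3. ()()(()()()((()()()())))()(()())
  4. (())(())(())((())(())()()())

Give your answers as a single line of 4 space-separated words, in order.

String 1 '()()(()((())())(()(())))': depth seq [1 0 1 0 1 2 1 2 3 4 3 2 3 2 1 2 3 2 3 4 3 2 1 0]
  -> pairs=12 depth=4 groups=3 -> no
String 2 '((((((())))))()()()()()()())': depth seq [1 2 3 4 5 6 7 6 5 4 3 2 1 2 1 2 1 2 1 2 1 2 1 2 1 2 1 0]
  -> pairs=14 depth=7 groups=1 -> yes
String 3 '()()(()()()((()()()())))()(()())': depth seq [1 0 1 0 1 2 1 2 1 2 1 2 3 4 3 4 3 4 3 4 3 2 1 0 1 0 1 2 1 2 1 0]
  -> pairs=16 depth=4 groups=5 -> no
String 4 '(())(())(())((())(())()()())': depth seq [1 2 1 0 1 2 1 0 1 2 1 0 1 2 3 2 1 2 3 2 1 2 1 2 1 2 1 0]
  -> pairs=14 depth=3 groups=4 -> no

Answer: no yes no no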